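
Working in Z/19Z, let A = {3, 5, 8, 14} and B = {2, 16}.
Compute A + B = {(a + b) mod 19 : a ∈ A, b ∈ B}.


Work in Z/19Z: reduce every sum a + b modulo 19.
Enumerate all 8 pairs:
a = 3: 3+2=5, 3+16=0
a = 5: 5+2=7, 5+16=2
a = 8: 8+2=10, 8+16=5
a = 14: 14+2=16, 14+16=11
Distinct residues collected: {0, 2, 5, 7, 10, 11, 16}
|A + B| = 7 (out of 19 total residues).

A + B = {0, 2, 5, 7, 10, 11, 16}


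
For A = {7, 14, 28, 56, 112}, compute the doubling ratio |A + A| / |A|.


|A| = 5.
Compute A + A by enumerating all 25 pairs.
A + A = {14, 21, 28, 35, 42, 56, 63, 70, 84, 112, 119, 126, 140, 168, 224}, so |A + A| = 15.
K = |A + A| / |A| = 15/5 = 3/1 ≈ 3.0000.
Reference: AP of size 5 gives K = 9/5 ≈ 1.8000; a fully generic set of size 5 gives K ≈ 3.0000.

|A| = 5, |A + A| = 15, K = 15/5 = 3/1.


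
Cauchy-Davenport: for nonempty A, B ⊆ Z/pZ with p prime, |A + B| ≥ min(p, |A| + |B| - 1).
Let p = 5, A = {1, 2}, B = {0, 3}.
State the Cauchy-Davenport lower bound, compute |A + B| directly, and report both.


Cauchy-Davenport: |A + B| ≥ min(p, |A| + |B| - 1) for A, B nonempty in Z/pZ.
|A| = 2, |B| = 2, p = 5.
CD lower bound = min(5, 2 + 2 - 1) = min(5, 3) = 3.
Compute A + B mod 5 directly:
a = 1: 1+0=1, 1+3=4
a = 2: 2+0=2, 2+3=0
A + B = {0, 1, 2, 4}, so |A + B| = 4.
Verify: 4 ≥ 3? Yes ✓.

CD lower bound = 3, actual |A + B| = 4.


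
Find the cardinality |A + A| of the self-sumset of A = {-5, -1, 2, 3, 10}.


A + A = {a + a' : a, a' ∈ A}; |A| = 5.
General bounds: 2|A| - 1 ≤ |A + A| ≤ |A|(|A|+1)/2, i.e. 9 ≤ |A + A| ≤ 15.
Lower bound 2|A|-1 is attained iff A is an arithmetic progression.
Enumerate sums a + a' for a ≤ a' (symmetric, so this suffices):
a = -5: -5+-5=-10, -5+-1=-6, -5+2=-3, -5+3=-2, -5+10=5
a = -1: -1+-1=-2, -1+2=1, -1+3=2, -1+10=9
a = 2: 2+2=4, 2+3=5, 2+10=12
a = 3: 3+3=6, 3+10=13
a = 10: 10+10=20
Distinct sums: {-10, -6, -3, -2, 1, 2, 4, 5, 6, 9, 12, 13, 20}
|A + A| = 13

|A + A| = 13


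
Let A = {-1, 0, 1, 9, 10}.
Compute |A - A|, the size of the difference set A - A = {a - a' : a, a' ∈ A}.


A - A = {a - a' : a, a' ∈ A}; |A| = 5.
Bounds: 2|A|-1 ≤ |A - A| ≤ |A|² - |A| + 1, i.e. 9 ≤ |A - A| ≤ 21.
Note: 0 ∈ A - A always (from a - a). The set is symmetric: if d ∈ A - A then -d ∈ A - A.
Enumerate nonzero differences d = a - a' with a > a' (then include -d):
Positive differences: {1, 2, 8, 9, 10, 11}
Full difference set: {0} ∪ (positive diffs) ∪ (negative diffs).
|A - A| = 1 + 2·6 = 13 (matches direct enumeration: 13).

|A - A| = 13


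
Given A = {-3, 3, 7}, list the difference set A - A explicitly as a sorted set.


A - A = {a - a' : a, a' ∈ A}.
Compute a - a' for each ordered pair (a, a'):
a = -3: -3--3=0, -3-3=-6, -3-7=-10
a = 3: 3--3=6, 3-3=0, 3-7=-4
a = 7: 7--3=10, 7-3=4, 7-7=0
Collecting distinct values (and noting 0 appears from a-a):
A - A = {-10, -6, -4, 0, 4, 6, 10}
|A - A| = 7

A - A = {-10, -6, -4, 0, 4, 6, 10}


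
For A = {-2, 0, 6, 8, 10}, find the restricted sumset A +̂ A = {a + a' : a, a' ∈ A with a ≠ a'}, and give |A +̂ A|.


Restricted sumset: A +̂ A = {a + a' : a ∈ A, a' ∈ A, a ≠ a'}.
Equivalently, take A + A and drop any sum 2a that is achievable ONLY as a + a for a ∈ A (i.e. sums representable only with equal summands).
Enumerate pairs (a, a') with a < a' (symmetric, so each unordered pair gives one sum; this covers all a ≠ a'):
  -2 + 0 = -2
  -2 + 6 = 4
  -2 + 8 = 6
  -2 + 10 = 8
  0 + 6 = 6
  0 + 8 = 8
  0 + 10 = 10
  6 + 8 = 14
  6 + 10 = 16
  8 + 10 = 18
Collected distinct sums: {-2, 4, 6, 8, 10, 14, 16, 18}
|A +̂ A| = 8
(Reference bound: |A +̂ A| ≥ 2|A| - 3 for |A| ≥ 2, with |A| = 5 giving ≥ 7.)

|A +̂ A| = 8


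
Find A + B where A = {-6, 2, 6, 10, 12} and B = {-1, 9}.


A + B = {a + b : a ∈ A, b ∈ B}.
Enumerate all |A|·|B| = 5·2 = 10 pairs (a, b) and collect distinct sums.
a = -6: -6+-1=-7, -6+9=3
a = 2: 2+-1=1, 2+9=11
a = 6: 6+-1=5, 6+9=15
a = 10: 10+-1=9, 10+9=19
a = 12: 12+-1=11, 12+9=21
Collecting distinct sums: A + B = {-7, 1, 3, 5, 9, 11, 15, 19, 21}
|A + B| = 9

A + B = {-7, 1, 3, 5, 9, 11, 15, 19, 21}


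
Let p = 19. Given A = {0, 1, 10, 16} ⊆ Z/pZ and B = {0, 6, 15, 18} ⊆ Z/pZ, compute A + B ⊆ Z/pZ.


Work in Z/19Z: reduce every sum a + b modulo 19.
Enumerate all 16 pairs:
a = 0: 0+0=0, 0+6=6, 0+15=15, 0+18=18
a = 1: 1+0=1, 1+6=7, 1+15=16, 1+18=0
a = 10: 10+0=10, 10+6=16, 10+15=6, 10+18=9
a = 16: 16+0=16, 16+6=3, 16+15=12, 16+18=15
Distinct residues collected: {0, 1, 3, 6, 7, 9, 10, 12, 15, 16, 18}
|A + B| = 11 (out of 19 total residues).

A + B = {0, 1, 3, 6, 7, 9, 10, 12, 15, 16, 18}


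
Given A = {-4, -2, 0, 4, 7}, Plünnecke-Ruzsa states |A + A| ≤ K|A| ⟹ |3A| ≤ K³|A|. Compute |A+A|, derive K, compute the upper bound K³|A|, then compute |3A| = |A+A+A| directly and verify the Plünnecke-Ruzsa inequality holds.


|A| = 5.
Step 1: Compute A + A by enumerating all 25 pairs.
A + A = {-8, -6, -4, -2, 0, 2, 3, 4, 5, 7, 8, 11, 14}, so |A + A| = 13.
Step 2: Doubling constant K = |A + A|/|A| = 13/5 = 13/5 ≈ 2.6000.
Step 3: Plünnecke-Ruzsa gives |3A| ≤ K³·|A| = (2.6000)³ · 5 ≈ 87.8800.
Step 4: Compute 3A = A + A + A directly by enumerating all triples (a,b,c) ∈ A³; |3A| = 24.
Step 5: Check 24 ≤ 87.8800? Yes ✓.

K = 13/5, Plünnecke-Ruzsa bound K³|A| ≈ 87.8800, |3A| = 24, inequality holds.


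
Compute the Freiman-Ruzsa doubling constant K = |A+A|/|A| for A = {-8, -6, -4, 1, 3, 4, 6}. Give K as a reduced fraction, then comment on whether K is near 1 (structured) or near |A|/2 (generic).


|A| = 7.
Compute A + A by enumerating all 49 pairs.
A + A = {-16, -14, -12, -10, -8, -7, -5, -4, -3, -2, -1, 0, 2, 4, 5, 6, 7, 8, 9, 10, 12}, so |A + A| = 21.
K = |A + A| / |A| = 21/7 = 3/1 ≈ 3.0000.
Reference: AP of size 7 gives K = 13/7 ≈ 1.8571; a fully generic set of size 7 gives K ≈ 4.0000.

|A| = 7, |A + A| = 21, K = 21/7 = 3/1.


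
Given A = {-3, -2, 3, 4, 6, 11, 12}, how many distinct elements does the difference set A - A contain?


A - A = {a - a' : a, a' ∈ A}; |A| = 7.
Bounds: 2|A|-1 ≤ |A - A| ≤ |A|² - |A| + 1, i.e. 13 ≤ |A - A| ≤ 43.
Note: 0 ∈ A - A always (from a - a). The set is symmetric: if d ∈ A - A then -d ∈ A - A.
Enumerate nonzero differences d = a - a' with a > a' (then include -d):
Positive differences: {1, 2, 3, 5, 6, 7, 8, 9, 13, 14, 15}
Full difference set: {0} ∪ (positive diffs) ∪ (negative diffs).
|A - A| = 1 + 2·11 = 23 (matches direct enumeration: 23).

|A - A| = 23


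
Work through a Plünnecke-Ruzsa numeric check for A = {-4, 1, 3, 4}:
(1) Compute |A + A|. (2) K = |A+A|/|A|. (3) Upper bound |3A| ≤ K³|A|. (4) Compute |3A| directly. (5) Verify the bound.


|A| = 4.
Step 1: Compute A + A by enumerating all 16 pairs.
A + A = {-8, -3, -1, 0, 2, 4, 5, 6, 7, 8}, so |A + A| = 10.
Step 2: Doubling constant K = |A + A|/|A| = 10/4 = 10/4 ≈ 2.5000.
Step 3: Plünnecke-Ruzsa gives |3A| ≤ K³·|A| = (2.5000)³ · 4 ≈ 62.5000.
Step 4: Compute 3A = A + A + A directly by enumerating all triples (a,b,c) ∈ A³; |3A| = 18.
Step 5: Check 18 ≤ 62.5000? Yes ✓.

K = 10/4, Plünnecke-Ruzsa bound K³|A| ≈ 62.5000, |3A| = 18, inequality holds.


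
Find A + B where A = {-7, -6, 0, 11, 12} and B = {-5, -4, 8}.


A + B = {a + b : a ∈ A, b ∈ B}.
Enumerate all |A|·|B| = 5·3 = 15 pairs (a, b) and collect distinct sums.
a = -7: -7+-5=-12, -7+-4=-11, -7+8=1
a = -6: -6+-5=-11, -6+-4=-10, -6+8=2
a = 0: 0+-5=-5, 0+-4=-4, 0+8=8
a = 11: 11+-5=6, 11+-4=7, 11+8=19
a = 12: 12+-5=7, 12+-4=8, 12+8=20
Collecting distinct sums: A + B = {-12, -11, -10, -5, -4, 1, 2, 6, 7, 8, 19, 20}
|A + B| = 12

A + B = {-12, -11, -10, -5, -4, 1, 2, 6, 7, 8, 19, 20}


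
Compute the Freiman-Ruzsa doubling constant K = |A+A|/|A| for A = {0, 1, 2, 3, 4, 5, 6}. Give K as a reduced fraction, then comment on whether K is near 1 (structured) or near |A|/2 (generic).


|A| = 7.
Compute A + A by enumerating all 49 pairs.
A + A = {0, 1, 2, 3, 4, 5, 6, 7, 8, 9, 10, 11, 12}, so |A + A| = 13.
K = |A + A| / |A| = 13/7 (already in lowest terms) ≈ 1.8571.
Reference: AP of size 7 gives K = 13/7 ≈ 1.8571; a fully generic set of size 7 gives K ≈ 4.0000.

|A| = 7, |A + A| = 13, K = 13/7.


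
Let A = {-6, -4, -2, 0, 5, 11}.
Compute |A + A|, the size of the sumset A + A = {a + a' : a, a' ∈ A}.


A + A = {a + a' : a, a' ∈ A}; |A| = 6.
General bounds: 2|A| - 1 ≤ |A + A| ≤ |A|(|A|+1)/2, i.e. 11 ≤ |A + A| ≤ 21.
Lower bound 2|A|-1 is attained iff A is an arithmetic progression.
Enumerate sums a + a' for a ≤ a' (symmetric, so this suffices):
a = -6: -6+-6=-12, -6+-4=-10, -6+-2=-8, -6+0=-6, -6+5=-1, -6+11=5
a = -4: -4+-4=-8, -4+-2=-6, -4+0=-4, -4+5=1, -4+11=7
a = -2: -2+-2=-4, -2+0=-2, -2+5=3, -2+11=9
a = 0: 0+0=0, 0+5=5, 0+11=11
a = 5: 5+5=10, 5+11=16
a = 11: 11+11=22
Distinct sums: {-12, -10, -8, -6, -4, -2, -1, 0, 1, 3, 5, 7, 9, 10, 11, 16, 22}
|A + A| = 17

|A + A| = 17


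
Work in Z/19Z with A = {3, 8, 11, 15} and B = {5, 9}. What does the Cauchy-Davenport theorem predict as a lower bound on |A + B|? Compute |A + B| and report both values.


Cauchy-Davenport: |A + B| ≥ min(p, |A| + |B| - 1) for A, B nonempty in Z/pZ.
|A| = 4, |B| = 2, p = 19.
CD lower bound = min(19, 4 + 2 - 1) = min(19, 5) = 5.
Compute A + B mod 19 directly:
a = 3: 3+5=8, 3+9=12
a = 8: 8+5=13, 8+9=17
a = 11: 11+5=16, 11+9=1
a = 15: 15+5=1, 15+9=5
A + B = {1, 5, 8, 12, 13, 16, 17}, so |A + B| = 7.
Verify: 7 ≥ 5? Yes ✓.

CD lower bound = 5, actual |A + B| = 7.


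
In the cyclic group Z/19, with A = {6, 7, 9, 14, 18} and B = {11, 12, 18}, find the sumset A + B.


Work in Z/19Z: reduce every sum a + b modulo 19.
Enumerate all 15 pairs:
a = 6: 6+11=17, 6+12=18, 6+18=5
a = 7: 7+11=18, 7+12=0, 7+18=6
a = 9: 9+11=1, 9+12=2, 9+18=8
a = 14: 14+11=6, 14+12=7, 14+18=13
a = 18: 18+11=10, 18+12=11, 18+18=17
Distinct residues collected: {0, 1, 2, 5, 6, 7, 8, 10, 11, 13, 17, 18}
|A + B| = 12 (out of 19 total residues).

A + B = {0, 1, 2, 5, 6, 7, 8, 10, 11, 13, 17, 18}


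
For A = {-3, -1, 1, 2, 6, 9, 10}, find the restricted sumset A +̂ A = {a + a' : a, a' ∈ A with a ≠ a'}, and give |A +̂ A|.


Restricted sumset: A +̂ A = {a + a' : a ∈ A, a' ∈ A, a ≠ a'}.
Equivalently, take A + A and drop any sum 2a that is achievable ONLY as a + a for a ∈ A (i.e. sums representable only with equal summands).
Enumerate pairs (a, a') with a < a' (symmetric, so each unordered pair gives one sum; this covers all a ≠ a'):
  -3 + -1 = -4
  -3 + 1 = -2
  -3 + 2 = -1
  -3 + 6 = 3
  -3 + 9 = 6
  -3 + 10 = 7
  -1 + 1 = 0
  -1 + 2 = 1
  -1 + 6 = 5
  -1 + 9 = 8
  -1 + 10 = 9
  1 + 2 = 3
  1 + 6 = 7
  1 + 9 = 10
  1 + 10 = 11
  2 + 6 = 8
  2 + 9 = 11
  2 + 10 = 12
  6 + 9 = 15
  6 + 10 = 16
  9 + 10 = 19
Collected distinct sums: {-4, -2, -1, 0, 1, 3, 5, 6, 7, 8, 9, 10, 11, 12, 15, 16, 19}
|A +̂ A| = 17
(Reference bound: |A +̂ A| ≥ 2|A| - 3 for |A| ≥ 2, with |A| = 7 giving ≥ 11.)

|A +̂ A| = 17


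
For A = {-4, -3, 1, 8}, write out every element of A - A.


A - A = {a - a' : a, a' ∈ A}.
Compute a - a' for each ordered pair (a, a'):
a = -4: -4--4=0, -4--3=-1, -4-1=-5, -4-8=-12
a = -3: -3--4=1, -3--3=0, -3-1=-4, -3-8=-11
a = 1: 1--4=5, 1--3=4, 1-1=0, 1-8=-7
a = 8: 8--4=12, 8--3=11, 8-1=7, 8-8=0
Collecting distinct values (and noting 0 appears from a-a):
A - A = {-12, -11, -7, -5, -4, -1, 0, 1, 4, 5, 7, 11, 12}
|A - A| = 13

A - A = {-12, -11, -7, -5, -4, -1, 0, 1, 4, 5, 7, 11, 12}


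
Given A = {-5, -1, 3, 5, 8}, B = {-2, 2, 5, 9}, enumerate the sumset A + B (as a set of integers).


A + B = {a + b : a ∈ A, b ∈ B}.
Enumerate all |A|·|B| = 5·4 = 20 pairs (a, b) and collect distinct sums.
a = -5: -5+-2=-7, -5+2=-3, -5+5=0, -5+9=4
a = -1: -1+-2=-3, -1+2=1, -1+5=4, -1+9=8
a = 3: 3+-2=1, 3+2=5, 3+5=8, 3+9=12
a = 5: 5+-2=3, 5+2=7, 5+5=10, 5+9=14
a = 8: 8+-2=6, 8+2=10, 8+5=13, 8+9=17
Collecting distinct sums: A + B = {-7, -3, 0, 1, 3, 4, 5, 6, 7, 8, 10, 12, 13, 14, 17}
|A + B| = 15

A + B = {-7, -3, 0, 1, 3, 4, 5, 6, 7, 8, 10, 12, 13, 14, 17}


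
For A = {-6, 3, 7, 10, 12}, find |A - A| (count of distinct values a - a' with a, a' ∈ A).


A - A = {a - a' : a, a' ∈ A}; |A| = 5.
Bounds: 2|A|-1 ≤ |A - A| ≤ |A|² - |A| + 1, i.e. 9 ≤ |A - A| ≤ 21.
Note: 0 ∈ A - A always (from a - a). The set is symmetric: if d ∈ A - A then -d ∈ A - A.
Enumerate nonzero differences d = a - a' with a > a' (then include -d):
Positive differences: {2, 3, 4, 5, 7, 9, 13, 16, 18}
Full difference set: {0} ∪ (positive diffs) ∪ (negative diffs).
|A - A| = 1 + 2·9 = 19 (matches direct enumeration: 19).

|A - A| = 19


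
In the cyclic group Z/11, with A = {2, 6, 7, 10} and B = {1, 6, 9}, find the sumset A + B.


Work in Z/11Z: reduce every sum a + b modulo 11.
Enumerate all 12 pairs:
a = 2: 2+1=3, 2+6=8, 2+9=0
a = 6: 6+1=7, 6+6=1, 6+9=4
a = 7: 7+1=8, 7+6=2, 7+9=5
a = 10: 10+1=0, 10+6=5, 10+9=8
Distinct residues collected: {0, 1, 2, 3, 4, 5, 7, 8}
|A + B| = 8 (out of 11 total residues).

A + B = {0, 1, 2, 3, 4, 5, 7, 8}


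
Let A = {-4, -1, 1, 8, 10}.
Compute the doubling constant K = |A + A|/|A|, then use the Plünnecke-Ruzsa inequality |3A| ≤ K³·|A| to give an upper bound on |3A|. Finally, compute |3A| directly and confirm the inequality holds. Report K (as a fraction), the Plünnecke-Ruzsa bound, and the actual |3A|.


|A| = 5.
Step 1: Compute A + A by enumerating all 25 pairs.
A + A = {-8, -5, -3, -2, 0, 2, 4, 6, 7, 9, 11, 16, 18, 20}, so |A + A| = 14.
Step 2: Doubling constant K = |A + A|/|A| = 14/5 = 14/5 ≈ 2.8000.
Step 3: Plünnecke-Ruzsa gives |3A| ≤ K³·|A| = (2.8000)³ · 5 ≈ 109.7600.
Step 4: Compute 3A = A + A + A directly by enumerating all triples (a,b,c) ∈ A³; |3A| = 28.
Step 5: Check 28 ≤ 109.7600? Yes ✓.

K = 14/5, Plünnecke-Ruzsa bound K³|A| ≈ 109.7600, |3A| = 28, inequality holds.


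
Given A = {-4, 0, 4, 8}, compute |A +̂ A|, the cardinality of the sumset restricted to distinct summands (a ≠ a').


Restricted sumset: A +̂ A = {a + a' : a ∈ A, a' ∈ A, a ≠ a'}.
Equivalently, take A + A and drop any sum 2a that is achievable ONLY as a + a for a ∈ A (i.e. sums representable only with equal summands).
Enumerate pairs (a, a') with a < a' (symmetric, so each unordered pair gives one sum; this covers all a ≠ a'):
  -4 + 0 = -4
  -4 + 4 = 0
  -4 + 8 = 4
  0 + 4 = 4
  0 + 8 = 8
  4 + 8 = 12
Collected distinct sums: {-4, 0, 4, 8, 12}
|A +̂ A| = 5
(Reference bound: |A +̂ A| ≥ 2|A| - 3 for |A| ≥ 2, with |A| = 4 giving ≥ 5.)

|A +̂ A| = 5


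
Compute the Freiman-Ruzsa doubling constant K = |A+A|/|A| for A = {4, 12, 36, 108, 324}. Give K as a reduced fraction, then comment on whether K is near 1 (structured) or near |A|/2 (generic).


|A| = 5.
Compute A + A by enumerating all 25 pairs.
A + A = {8, 16, 24, 40, 48, 72, 112, 120, 144, 216, 328, 336, 360, 432, 648}, so |A + A| = 15.
K = |A + A| / |A| = 15/5 = 3/1 ≈ 3.0000.
Reference: AP of size 5 gives K = 9/5 ≈ 1.8000; a fully generic set of size 5 gives K ≈ 3.0000.

|A| = 5, |A + A| = 15, K = 15/5 = 3/1.


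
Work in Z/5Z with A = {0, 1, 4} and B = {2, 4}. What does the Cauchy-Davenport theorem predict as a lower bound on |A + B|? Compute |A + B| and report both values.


Cauchy-Davenport: |A + B| ≥ min(p, |A| + |B| - 1) for A, B nonempty in Z/pZ.
|A| = 3, |B| = 2, p = 5.
CD lower bound = min(5, 3 + 2 - 1) = min(5, 4) = 4.
Compute A + B mod 5 directly:
a = 0: 0+2=2, 0+4=4
a = 1: 1+2=3, 1+4=0
a = 4: 4+2=1, 4+4=3
A + B = {0, 1, 2, 3, 4}, so |A + B| = 5.
Verify: 5 ≥ 4? Yes ✓.

CD lower bound = 4, actual |A + B| = 5.


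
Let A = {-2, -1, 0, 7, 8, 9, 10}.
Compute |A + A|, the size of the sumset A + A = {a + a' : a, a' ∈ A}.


A + A = {a + a' : a, a' ∈ A}; |A| = 7.
General bounds: 2|A| - 1 ≤ |A + A| ≤ |A|(|A|+1)/2, i.e. 13 ≤ |A + A| ≤ 28.
Lower bound 2|A|-1 is attained iff A is an arithmetic progression.
Enumerate sums a + a' for a ≤ a' (symmetric, so this suffices):
a = -2: -2+-2=-4, -2+-1=-3, -2+0=-2, -2+7=5, -2+8=6, -2+9=7, -2+10=8
a = -1: -1+-1=-2, -1+0=-1, -1+7=6, -1+8=7, -1+9=8, -1+10=9
a = 0: 0+0=0, 0+7=7, 0+8=8, 0+9=9, 0+10=10
a = 7: 7+7=14, 7+8=15, 7+9=16, 7+10=17
a = 8: 8+8=16, 8+9=17, 8+10=18
a = 9: 9+9=18, 9+10=19
a = 10: 10+10=20
Distinct sums: {-4, -3, -2, -1, 0, 5, 6, 7, 8, 9, 10, 14, 15, 16, 17, 18, 19, 20}
|A + A| = 18

|A + A| = 18


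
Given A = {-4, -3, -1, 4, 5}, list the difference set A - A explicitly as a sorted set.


A - A = {a - a' : a, a' ∈ A}.
Compute a - a' for each ordered pair (a, a'):
a = -4: -4--4=0, -4--3=-1, -4--1=-3, -4-4=-8, -4-5=-9
a = -3: -3--4=1, -3--3=0, -3--1=-2, -3-4=-7, -3-5=-8
a = -1: -1--4=3, -1--3=2, -1--1=0, -1-4=-5, -1-5=-6
a = 4: 4--4=8, 4--3=7, 4--1=5, 4-4=0, 4-5=-1
a = 5: 5--4=9, 5--3=8, 5--1=6, 5-4=1, 5-5=0
Collecting distinct values (and noting 0 appears from a-a):
A - A = {-9, -8, -7, -6, -5, -3, -2, -1, 0, 1, 2, 3, 5, 6, 7, 8, 9}
|A - A| = 17

A - A = {-9, -8, -7, -6, -5, -3, -2, -1, 0, 1, 2, 3, 5, 6, 7, 8, 9}


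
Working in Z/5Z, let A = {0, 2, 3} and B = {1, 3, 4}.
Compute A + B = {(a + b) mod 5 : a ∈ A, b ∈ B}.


Work in Z/5Z: reduce every sum a + b modulo 5.
Enumerate all 9 pairs:
a = 0: 0+1=1, 0+3=3, 0+4=4
a = 2: 2+1=3, 2+3=0, 2+4=1
a = 3: 3+1=4, 3+3=1, 3+4=2
Distinct residues collected: {0, 1, 2, 3, 4}
|A + B| = 5 (out of 5 total residues).

A + B = {0, 1, 2, 3, 4}


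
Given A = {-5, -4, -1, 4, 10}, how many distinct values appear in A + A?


A + A = {a + a' : a, a' ∈ A}; |A| = 5.
General bounds: 2|A| - 1 ≤ |A + A| ≤ |A|(|A|+1)/2, i.e. 9 ≤ |A + A| ≤ 15.
Lower bound 2|A|-1 is attained iff A is an arithmetic progression.
Enumerate sums a + a' for a ≤ a' (symmetric, so this suffices):
a = -5: -5+-5=-10, -5+-4=-9, -5+-1=-6, -5+4=-1, -5+10=5
a = -4: -4+-4=-8, -4+-1=-5, -4+4=0, -4+10=6
a = -1: -1+-1=-2, -1+4=3, -1+10=9
a = 4: 4+4=8, 4+10=14
a = 10: 10+10=20
Distinct sums: {-10, -9, -8, -6, -5, -2, -1, 0, 3, 5, 6, 8, 9, 14, 20}
|A + A| = 15

|A + A| = 15


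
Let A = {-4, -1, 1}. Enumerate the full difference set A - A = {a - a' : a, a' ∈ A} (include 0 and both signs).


A - A = {a - a' : a, a' ∈ A}.
Compute a - a' for each ordered pair (a, a'):
a = -4: -4--4=0, -4--1=-3, -4-1=-5
a = -1: -1--4=3, -1--1=0, -1-1=-2
a = 1: 1--4=5, 1--1=2, 1-1=0
Collecting distinct values (and noting 0 appears from a-a):
A - A = {-5, -3, -2, 0, 2, 3, 5}
|A - A| = 7

A - A = {-5, -3, -2, 0, 2, 3, 5}


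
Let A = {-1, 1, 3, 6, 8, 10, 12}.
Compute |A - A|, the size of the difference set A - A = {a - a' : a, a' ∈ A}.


A - A = {a - a' : a, a' ∈ A}; |A| = 7.
Bounds: 2|A|-1 ≤ |A - A| ≤ |A|² - |A| + 1, i.e. 13 ≤ |A - A| ≤ 43.
Note: 0 ∈ A - A always (from a - a). The set is symmetric: if d ∈ A - A then -d ∈ A - A.
Enumerate nonzero differences d = a - a' with a > a' (then include -d):
Positive differences: {2, 3, 4, 5, 6, 7, 9, 11, 13}
Full difference set: {0} ∪ (positive diffs) ∪ (negative diffs).
|A - A| = 1 + 2·9 = 19 (matches direct enumeration: 19).

|A - A| = 19


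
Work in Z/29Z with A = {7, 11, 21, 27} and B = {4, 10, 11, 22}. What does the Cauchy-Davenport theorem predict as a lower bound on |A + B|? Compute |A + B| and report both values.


Cauchy-Davenport: |A + B| ≥ min(p, |A| + |B| - 1) for A, B nonempty in Z/pZ.
|A| = 4, |B| = 4, p = 29.
CD lower bound = min(29, 4 + 4 - 1) = min(29, 7) = 7.
Compute A + B mod 29 directly:
a = 7: 7+4=11, 7+10=17, 7+11=18, 7+22=0
a = 11: 11+4=15, 11+10=21, 11+11=22, 11+22=4
a = 21: 21+4=25, 21+10=2, 21+11=3, 21+22=14
a = 27: 27+4=2, 27+10=8, 27+11=9, 27+22=20
A + B = {0, 2, 3, 4, 8, 9, 11, 14, 15, 17, 18, 20, 21, 22, 25}, so |A + B| = 15.
Verify: 15 ≥ 7? Yes ✓.

CD lower bound = 7, actual |A + B| = 15.


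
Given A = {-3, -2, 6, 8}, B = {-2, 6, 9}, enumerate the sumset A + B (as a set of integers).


A + B = {a + b : a ∈ A, b ∈ B}.
Enumerate all |A|·|B| = 4·3 = 12 pairs (a, b) and collect distinct sums.
a = -3: -3+-2=-5, -3+6=3, -3+9=6
a = -2: -2+-2=-4, -2+6=4, -2+9=7
a = 6: 6+-2=4, 6+6=12, 6+9=15
a = 8: 8+-2=6, 8+6=14, 8+9=17
Collecting distinct sums: A + B = {-5, -4, 3, 4, 6, 7, 12, 14, 15, 17}
|A + B| = 10

A + B = {-5, -4, 3, 4, 6, 7, 12, 14, 15, 17}


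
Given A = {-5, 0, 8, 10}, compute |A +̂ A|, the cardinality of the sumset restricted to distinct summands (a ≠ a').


Restricted sumset: A +̂ A = {a + a' : a ∈ A, a' ∈ A, a ≠ a'}.
Equivalently, take A + A and drop any sum 2a that is achievable ONLY as a + a for a ∈ A (i.e. sums representable only with equal summands).
Enumerate pairs (a, a') with a < a' (symmetric, so each unordered pair gives one sum; this covers all a ≠ a'):
  -5 + 0 = -5
  -5 + 8 = 3
  -5 + 10 = 5
  0 + 8 = 8
  0 + 10 = 10
  8 + 10 = 18
Collected distinct sums: {-5, 3, 5, 8, 10, 18}
|A +̂ A| = 6
(Reference bound: |A +̂ A| ≥ 2|A| - 3 for |A| ≥ 2, with |A| = 4 giving ≥ 5.)

|A +̂ A| = 6


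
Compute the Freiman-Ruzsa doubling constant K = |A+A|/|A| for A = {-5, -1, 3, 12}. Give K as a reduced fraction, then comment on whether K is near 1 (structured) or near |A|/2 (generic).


|A| = 4.
Compute A + A by enumerating all 16 pairs.
A + A = {-10, -6, -2, 2, 6, 7, 11, 15, 24}, so |A + A| = 9.
K = |A + A| / |A| = 9/4 (already in lowest terms) ≈ 2.2500.
Reference: AP of size 4 gives K = 7/4 ≈ 1.7500; a fully generic set of size 4 gives K ≈ 2.5000.

|A| = 4, |A + A| = 9, K = 9/4.


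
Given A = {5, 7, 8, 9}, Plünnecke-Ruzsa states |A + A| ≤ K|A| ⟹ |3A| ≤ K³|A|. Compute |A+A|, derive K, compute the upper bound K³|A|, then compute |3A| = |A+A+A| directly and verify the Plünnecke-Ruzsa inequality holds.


|A| = 4.
Step 1: Compute A + A by enumerating all 16 pairs.
A + A = {10, 12, 13, 14, 15, 16, 17, 18}, so |A + A| = 8.
Step 2: Doubling constant K = |A + A|/|A| = 8/4 = 8/4 ≈ 2.0000.
Step 3: Plünnecke-Ruzsa gives |3A| ≤ K³·|A| = (2.0000)³ · 4 ≈ 32.0000.
Step 4: Compute 3A = A + A + A directly by enumerating all triples (a,b,c) ∈ A³; |3A| = 12.
Step 5: Check 12 ≤ 32.0000? Yes ✓.

K = 8/4, Plünnecke-Ruzsa bound K³|A| ≈ 32.0000, |3A| = 12, inequality holds.


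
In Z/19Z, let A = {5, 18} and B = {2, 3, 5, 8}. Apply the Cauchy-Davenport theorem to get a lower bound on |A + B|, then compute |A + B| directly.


Cauchy-Davenport: |A + B| ≥ min(p, |A| + |B| - 1) for A, B nonempty in Z/pZ.
|A| = 2, |B| = 4, p = 19.
CD lower bound = min(19, 2 + 4 - 1) = min(19, 5) = 5.
Compute A + B mod 19 directly:
a = 5: 5+2=7, 5+3=8, 5+5=10, 5+8=13
a = 18: 18+2=1, 18+3=2, 18+5=4, 18+8=7
A + B = {1, 2, 4, 7, 8, 10, 13}, so |A + B| = 7.
Verify: 7 ≥ 5? Yes ✓.

CD lower bound = 5, actual |A + B| = 7.


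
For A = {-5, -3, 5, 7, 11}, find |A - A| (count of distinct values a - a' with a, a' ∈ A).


A - A = {a - a' : a, a' ∈ A}; |A| = 5.
Bounds: 2|A|-1 ≤ |A - A| ≤ |A|² - |A| + 1, i.e. 9 ≤ |A - A| ≤ 21.
Note: 0 ∈ A - A always (from a - a). The set is symmetric: if d ∈ A - A then -d ∈ A - A.
Enumerate nonzero differences d = a - a' with a > a' (then include -d):
Positive differences: {2, 4, 6, 8, 10, 12, 14, 16}
Full difference set: {0} ∪ (positive diffs) ∪ (negative diffs).
|A - A| = 1 + 2·8 = 17 (matches direct enumeration: 17).

|A - A| = 17


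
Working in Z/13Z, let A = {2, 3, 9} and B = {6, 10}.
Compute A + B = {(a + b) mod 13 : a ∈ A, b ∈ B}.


Work in Z/13Z: reduce every sum a + b modulo 13.
Enumerate all 6 pairs:
a = 2: 2+6=8, 2+10=12
a = 3: 3+6=9, 3+10=0
a = 9: 9+6=2, 9+10=6
Distinct residues collected: {0, 2, 6, 8, 9, 12}
|A + B| = 6 (out of 13 total residues).

A + B = {0, 2, 6, 8, 9, 12}


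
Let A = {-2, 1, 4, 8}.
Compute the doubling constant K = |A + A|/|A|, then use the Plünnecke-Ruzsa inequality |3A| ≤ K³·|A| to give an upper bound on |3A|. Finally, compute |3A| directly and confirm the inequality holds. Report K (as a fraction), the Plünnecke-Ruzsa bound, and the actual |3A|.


|A| = 4.
Step 1: Compute A + A by enumerating all 16 pairs.
A + A = {-4, -1, 2, 5, 6, 8, 9, 12, 16}, so |A + A| = 9.
Step 2: Doubling constant K = |A + A|/|A| = 9/4 = 9/4 ≈ 2.2500.
Step 3: Plünnecke-Ruzsa gives |3A| ≤ K³·|A| = (2.2500)³ · 4 ≈ 45.5625.
Step 4: Compute 3A = A + A + A directly by enumerating all triples (a,b,c) ∈ A³; |3A| = 16.
Step 5: Check 16 ≤ 45.5625? Yes ✓.

K = 9/4, Plünnecke-Ruzsa bound K³|A| ≈ 45.5625, |3A| = 16, inequality holds.


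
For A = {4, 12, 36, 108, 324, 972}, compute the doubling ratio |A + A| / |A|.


|A| = 6.
Compute A + A by enumerating all 36 pairs.
A + A = {8, 16, 24, 40, 48, 72, 112, 120, 144, 216, 328, 336, 360, 432, 648, 976, 984, 1008, 1080, 1296, 1944}, so |A + A| = 21.
K = |A + A| / |A| = 21/6 = 7/2 ≈ 3.5000.
Reference: AP of size 6 gives K = 11/6 ≈ 1.8333; a fully generic set of size 6 gives K ≈ 3.5000.

|A| = 6, |A + A| = 21, K = 21/6 = 7/2.


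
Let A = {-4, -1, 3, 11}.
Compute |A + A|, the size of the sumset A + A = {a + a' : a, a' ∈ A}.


A + A = {a + a' : a, a' ∈ A}; |A| = 4.
General bounds: 2|A| - 1 ≤ |A + A| ≤ |A|(|A|+1)/2, i.e. 7 ≤ |A + A| ≤ 10.
Lower bound 2|A|-1 is attained iff A is an arithmetic progression.
Enumerate sums a + a' for a ≤ a' (symmetric, so this suffices):
a = -4: -4+-4=-8, -4+-1=-5, -4+3=-1, -4+11=7
a = -1: -1+-1=-2, -1+3=2, -1+11=10
a = 3: 3+3=6, 3+11=14
a = 11: 11+11=22
Distinct sums: {-8, -5, -2, -1, 2, 6, 7, 10, 14, 22}
|A + A| = 10

|A + A| = 10


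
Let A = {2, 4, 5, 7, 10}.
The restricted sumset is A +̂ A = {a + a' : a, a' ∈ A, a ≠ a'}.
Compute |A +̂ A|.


Restricted sumset: A +̂ A = {a + a' : a ∈ A, a' ∈ A, a ≠ a'}.
Equivalently, take A + A and drop any sum 2a that is achievable ONLY as a + a for a ∈ A (i.e. sums representable only with equal summands).
Enumerate pairs (a, a') with a < a' (symmetric, so each unordered pair gives one sum; this covers all a ≠ a'):
  2 + 4 = 6
  2 + 5 = 7
  2 + 7 = 9
  2 + 10 = 12
  4 + 5 = 9
  4 + 7 = 11
  4 + 10 = 14
  5 + 7 = 12
  5 + 10 = 15
  7 + 10 = 17
Collected distinct sums: {6, 7, 9, 11, 12, 14, 15, 17}
|A +̂ A| = 8
(Reference bound: |A +̂ A| ≥ 2|A| - 3 for |A| ≥ 2, with |A| = 5 giving ≥ 7.)

|A +̂ A| = 8


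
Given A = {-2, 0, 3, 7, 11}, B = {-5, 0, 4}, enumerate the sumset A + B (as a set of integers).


A + B = {a + b : a ∈ A, b ∈ B}.
Enumerate all |A|·|B| = 5·3 = 15 pairs (a, b) and collect distinct sums.
a = -2: -2+-5=-7, -2+0=-2, -2+4=2
a = 0: 0+-5=-5, 0+0=0, 0+4=4
a = 3: 3+-5=-2, 3+0=3, 3+4=7
a = 7: 7+-5=2, 7+0=7, 7+4=11
a = 11: 11+-5=6, 11+0=11, 11+4=15
Collecting distinct sums: A + B = {-7, -5, -2, 0, 2, 3, 4, 6, 7, 11, 15}
|A + B| = 11

A + B = {-7, -5, -2, 0, 2, 3, 4, 6, 7, 11, 15}


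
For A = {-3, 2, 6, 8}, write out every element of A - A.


A - A = {a - a' : a, a' ∈ A}.
Compute a - a' for each ordered pair (a, a'):
a = -3: -3--3=0, -3-2=-5, -3-6=-9, -3-8=-11
a = 2: 2--3=5, 2-2=0, 2-6=-4, 2-8=-6
a = 6: 6--3=9, 6-2=4, 6-6=0, 6-8=-2
a = 8: 8--3=11, 8-2=6, 8-6=2, 8-8=0
Collecting distinct values (and noting 0 appears from a-a):
A - A = {-11, -9, -6, -5, -4, -2, 0, 2, 4, 5, 6, 9, 11}
|A - A| = 13

A - A = {-11, -9, -6, -5, -4, -2, 0, 2, 4, 5, 6, 9, 11}


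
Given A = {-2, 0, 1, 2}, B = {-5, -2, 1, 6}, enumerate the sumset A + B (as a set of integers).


A + B = {a + b : a ∈ A, b ∈ B}.
Enumerate all |A|·|B| = 4·4 = 16 pairs (a, b) and collect distinct sums.
a = -2: -2+-5=-7, -2+-2=-4, -2+1=-1, -2+6=4
a = 0: 0+-5=-5, 0+-2=-2, 0+1=1, 0+6=6
a = 1: 1+-5=-4, 1+-2=-1, 1+1=2, 1+6=7
a = 2: 2+-5=-3, 2+-2=0, 2+1=3, 2+6=8
Collecting distinct sums: A + B = {-7, -5, -4, -3, -2, -1, 0, 1, 2, 3, 4, 6, 7, 8}
|A + B| = 14

A + B = {-7, -5, -4, -3, -2, -1, 0, 1, 2, 3, 4, 6, 7, 8}


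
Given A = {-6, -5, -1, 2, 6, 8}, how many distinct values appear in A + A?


A + A = {a + a' : a, a' ∈ A}; |A| = 6.
General bounds: 2|A| - 1 ≤ |A + A| ≤ |A|(|A|+1)/2, i.e. 11 ≤ |A + A| ≤ 21.
Lower bound 2|A|-1 is attained iff A is an arithmetic progression.
Enumerate sums a + a' for a ≤ a' (symmetric, so this suffices):
a = -6: -6+-6=-12, -6+-5=-11, -6+-1=-7, -6+2=-4, -6+6=0, -6+8=2
a = -5: -5+-5=-10, -5+-1=-6, -5+2=-3, -5+6=1, -5+8=3
a = -1: -1+-1=-2, -1+2=1, -1+6=5, -1+8=7
a = 2: 2+2=4, 2+6=8, 2+8=10
a = 6: 6+6=12, 6+8=14
a = 8: 8+8=16
Distinct sums: {-12, -11, -10, -7, -6, -4, -3, -2, 0, 1, 2, 3, 4, 5, 7, 8, 10, 12, 14, 16}
|A + A| = 20

|A + A| = 20


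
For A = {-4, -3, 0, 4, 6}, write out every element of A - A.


A - A = {a - a' : a, a' ∈ A}.
Compute a - a' for each ordered pair (a, a'):
a = -4: -4--4=0, -4--3=-1, -4-0=-4, -4-4=-8, -4-6=-10
a = -3: -3--4=1, -3--3=0, -3-0=-3, -3-4=-7, -3-6=-9
a = 0: 0--4=4, 0--3=3, 0-0=0, 0-4=-4, 0-6=-6
a = 4: 4--4=8, 4--3=7, 4-0=4, 4-4=0, 4-6=-2
a = 6: 6--4=10, 6--3=9, 6-0=6, 6-4=2, 6-6=0
Collecting distinct values (and noting 0 appears from a-a):
A - A = {-10, -9, -8, -7, -6, -4, -3, -2, -1, 0, 1, 2, 3, 4, 6, 7, 8, 9, 10}
|A - A| = 19

A - A = {-10, -9, -8, -7, -6, -4, -3, -2, -1, 0, 1, 2, 3, 4, 6, 7, 8, 9, 10}


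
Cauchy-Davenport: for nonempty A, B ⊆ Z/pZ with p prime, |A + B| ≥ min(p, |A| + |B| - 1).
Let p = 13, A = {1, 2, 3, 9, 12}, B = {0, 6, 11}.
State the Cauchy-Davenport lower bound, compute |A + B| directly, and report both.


Cauchy-Davenport: |A + B| ≥ min(p, |A| + |B| - 1) for A, B nonempty in Z/pZ.
|A| = 5, |B| = 3, p = 13.
CD lower bound = min(13, 5 + 3 - 1) = min(13, 7) = 7.
Compute A + B mod 13 directly:
a = 1: 1+0=1, 1+6=7, 1+11=12
a = 2: 2+0=2, 2+6=8, 2+11=0
a = 3: 3+0=3, 3+6=9, 3+11=1
a = 9: 9+0=9, 9+6=2, 9+11=7
a = 12: 12+0=12, 12+6=5, 12+11=10
A + B = {0, 1, 2, 3, 5, 7, 8, 9, 10, 12}, so |A + B| = 10.
Verify: 10 ≥ 7? Yes ✓.

CD lower bound = 7, actual |A + B| = 10.


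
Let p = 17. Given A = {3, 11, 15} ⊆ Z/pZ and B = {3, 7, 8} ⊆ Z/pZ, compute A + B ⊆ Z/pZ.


Work in Z/17Z: reduce every sum a + b modulo 17.
Enumerate all 9 pairs:
a = 3: 3+3=6, 3+7=10, 3+8=11
a = 11: 11+3=14, 11+7=1, 11+8=2
a = 15: 15+3=1, 15+7=5, 15+8=6
Distinct residues collected: {1, 2, 5, 6, 10, 11, 14}
|A + B| = 7 (out of 17 total residues).

A + B = {1, 2, 5, 6, 10, 11, 14}


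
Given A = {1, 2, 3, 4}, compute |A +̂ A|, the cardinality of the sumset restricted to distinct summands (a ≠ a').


Restricted sumset: A +̂ A = {a + a' : a ∈ A, a' ∈ A, a ≠ a'}.
Equivalently, take A + A and drop any sum 2a that is achievable ONLY as a + a for a ∈ A (i.e. sums representable only with equal summands).
Enumerate pairs (a, a') with a < a' (symmetric, so each unordered pair gives one sum; this covers all a ≠ a'):
  1 + 2 = 3
  1 + 3 = 4
  1 + 4 = 5
  2 + 3 = 5
  2 + 4 = 6
  3 + 4 = 7
Collected distinct sums: {3, 4, 5, 6, 7}
|A +̂ A| = 5
(Reference bound: |A +̂ A| ≥ 2|A| - 3 for |A| ≥ 2, with |A| = 4 giving ≥ 5.)

|A +̂ A| = 5


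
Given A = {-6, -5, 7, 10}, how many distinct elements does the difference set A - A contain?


A - A = {a - a' : a, a' ∈ A}; |A| = 4.
Bounds: 2|A|-1 ≤ |A - A| ≤ |A|² - |A| + 1, i.e. 7 ≤ |A - A| ≤ 13.
Note: 0 ∈ A - A always (from a - a). The set is symmetric: if d ∈ A - A then -d ∈ A - A.
Enumerate nonzero differences d = a - a' with a > a' (then include -d):
Positive differences: {1, 3, 12, 13, 15, 16}
Full difference set: {0} ∪ (positive diffs) ∪ (negative diffs).
|A - A| = 1 + 2·6 = 13 (matches direct enumeration: 13).

|A - A| = 13


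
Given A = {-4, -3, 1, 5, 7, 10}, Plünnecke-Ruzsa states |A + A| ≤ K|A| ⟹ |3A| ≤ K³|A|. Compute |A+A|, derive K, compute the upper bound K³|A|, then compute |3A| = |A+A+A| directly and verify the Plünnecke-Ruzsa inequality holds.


|A| = 6.
Step 1: Compute A + A by enumerating all 36 pairs.
A + A = {-8, -7, -6, -3, -2, 1, 2, 3, 4, 6, 7, 8, 10, 11, 12, 14, 15, 17, 20}, so |A + A| = 19.
Step 2: Doubling constant K = |A + A|/|A| = 19/6 = 19/6 ≈ 3.1667.
Step 3: Plünnecke-Ruzsa gives |3A| ≤ K³·|A| = (3.1667)³ · 6 ≈ 190.5278.
Step 4: Compute 3A = A + A + A directly by enumerating all triples (a,b,c) ∈ A³; |3A| = 37.
Step 5: Check 37 ≤ 190.5278? Yes ✓.

K = 19/6, Plünnecke-Ruzsa bound K³|A| ≈ 190.5278, |3A| = 37, inequality holds.


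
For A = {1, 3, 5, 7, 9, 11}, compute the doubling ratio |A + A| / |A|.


|A| = 6.
Compute A + A by enumerating all 36 pairs.
A + A = {2, 4, 6, 8, 10, 12, 14, 16, 18, 20, 22}, so |A + A| = 11.
K = |A + A| / |A| = 11/6 (already in lowest terms) ≈ 1.8333.
Reference: AP of size 6 gives K = 11/6 ≈ 1.8333; a fully generic set of size 6 gives K ≈ 3.5000.

|A| = 6, |A + A| = 11, K = 11/6.


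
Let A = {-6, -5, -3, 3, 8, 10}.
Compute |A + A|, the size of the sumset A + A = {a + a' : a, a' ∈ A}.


A + A = {a + a' : a, a' ∈ A}; |A| = 6.
General bounds: 2|A| - 1 ≤ |A + A| ≤ |A|(|A|+1)/2, i.e. 11 ≤ |A + A| ≤ 21.
Lower bound 2|A|-1 is attained iff A is an arithmetic progression.
Enumerate sums a + a' for a ≤ a' (symmetric, so this suffices):
a = -6: -6+-6=-12, -6+-5=-11, -6+-3=-9, -6+3=-3, -6+8=2, -6+10=4
a = -5: -5+-5=-10, -5+-3=-8, -5+3=-2, -5+8=3, -5+10=5
a = -3: -3+-3=-6, -3+3=0, -3+8=5, -3+10=7
a = 3: 3+3=6, 3+8=11, 3+10=13
a = 8: 8+8=16, 8+10=18
a = 10: 10+10=20
Distinct sums: {-12, -11, -10, -9, -8, -6, -3, -2, 0, 2, 3, 4, 5, 6, 7, 11, 13, 16, 18, 20}
|A + A| = 20

|A + A| = 20


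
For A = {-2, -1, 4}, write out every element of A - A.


A - A = {a - a' : a, a' ∈ A}.
Compute a - a' for each ordered pair (a, a'):
a = -2: -2--2=0, -2--1=-1, -2-4=-6
a = -1: -1--2=1, -1--1=0, -1-4=-5
a = 4: 4--2=6, 4--1=5, 4-4=0
Collecting distinct values (and noting 0 appears from a-a):
A - A = {-6, -5, -1, 0, 1, 5, 6}
|A - A| = 7

A - A = {-6, -5, -1, 0, 1, 5, 6}


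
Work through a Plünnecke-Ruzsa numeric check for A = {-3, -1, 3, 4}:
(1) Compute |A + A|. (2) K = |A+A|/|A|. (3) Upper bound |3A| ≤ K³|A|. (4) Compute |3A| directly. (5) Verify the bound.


|A| = 4.
Step 1: Compute A + A by enumerating all 16 pairs.
A + A = {-6, -4, -2, 0, 1, 2, 3, 6, 7, 8}, so |A + A| = 10.
Step 2: Doubling constant K = |A + A|/|A| = 10/4 = 10/4 ≈ 2.5000.
Step 3: Plünnecke-Ruzsa gives |3A| ≤ K³·|A| = (2.5000)³ · 4 ≈ 62.5000.
Step 4: Compute 3A = A + A + A directly by enumerating all triples (a,b,c) ∈ A³; |3A| = 18.
Step 5: Check 18 ≤ 62.5000? Yes ✓.

K = 10/4, Plünnecke-Ruzsa bound K³|A| ≈ 62.5000, |3A| = 18, inequality holds.


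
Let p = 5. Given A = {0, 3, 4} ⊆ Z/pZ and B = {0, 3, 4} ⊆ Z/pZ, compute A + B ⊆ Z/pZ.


Work in Z/5Z: reduce every sum a + b modulo 5.
Enumerate all 9 pairs:
a = 0: 0+0=0, 0+3=3, 0+4=4
a = 3: 3+0=3, 3+3=1, 3+4=2
a = 4: 4+0=4, 4+3=2, 4+4=3
Distinct residues collected: {0, 1, 2, 3, 4}
|A + B| = 5 (out of 5 total residues).

A + B = {0, 1, 2, 3, 4}


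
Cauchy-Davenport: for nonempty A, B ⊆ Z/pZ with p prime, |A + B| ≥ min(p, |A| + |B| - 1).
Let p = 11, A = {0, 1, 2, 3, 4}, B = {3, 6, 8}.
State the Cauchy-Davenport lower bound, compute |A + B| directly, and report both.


Cauchy-Davenport: |A + B| ≥ min(p, |A| + |B| - 1) for A, B nonempty in Z/pZ.
|A| = 5, |B| = 3, p = 11.
CD lower bound = min(11, 5 + 3 - 1) = min(11, 7) = 7.
Compute A + B mod 11 directly:
a = 0: 0+3=3, 0+6=6, 0+8=8
a = 1: 1+3=4, 1+6=7, 1+8=9
a = 2: 2+3=5, 2+6=8, 2+8=10
a = 3: 3+3=6, 3+6=9, 3+8=0
a = 4: 4+3=7, 4+6=10, 4+8=1
A + B = {0, 1, 3, 4, 5, 6, 7, 8, 9, 10}, so |A + B| = 10.
Verify: 10 ≥ 7? Yes ✓.

CD lower bound = 7, actual |A + B| = 10.


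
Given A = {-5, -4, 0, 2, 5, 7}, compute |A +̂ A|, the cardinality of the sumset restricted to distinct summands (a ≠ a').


Restricted sumset: A +̂ A = {a + a' : a ∈ A, a' ∈ A, a ≠ a'}.
Equivalently, take A + A and drop any sum 2a that is achievable ONLY as a + a for a ∈ A (i.e. sums representable only with equal summands).
Enumerate pairs (a, a') with a < a' (symmetric, so each unordered pair gives one sum; this covers all a ≠ a'):
  -5 + -4 = -9
  -5 + 0 = -5
  -5 + 2 = -3
  -5 + 5 = 0
  -5 + 7 = 2
  -4 + 0 = -4
  -4 + 2 = -2
  -4 + 5 = 1
  -4 + 7 = 3
  0 + 2 = 2
  0 + 5 = 5
  0 + 7 = 7
  2 + 5 = 7
  2 + 7 = 9
  5 + 7 = 12
Collected distinct sums: {-9, -5, -4, -3, -2, 0, 1, 2, 3, 5, 7, 9, 12}
|A +̂ A| = 13
(Reference bound: |A +̂ A| ≥ 2|A| - 3 for |A| ≥ 2, with |A| = 6 giving ≥ 9.)

|A +̂ A| = 13


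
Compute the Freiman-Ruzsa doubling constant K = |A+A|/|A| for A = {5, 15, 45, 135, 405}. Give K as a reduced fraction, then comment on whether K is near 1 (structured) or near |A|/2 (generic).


|A| = 5.
Compute A + A by enumerating all 25 pairs.
A + A = {10, 20, 30, 50, 60, 90, 140, 150, 180, 270, 410, 420, 450, 540, 810}, so |A + A| = 15.
K = |A + A| / |A| = 15/5 = 3/1 ≈ 3.0000.
Reference: AP of size 5 gives K = 9/5 ≈ 1.8000; a fully generic set of size 5 gives K ≈ 3.0000.

|A| = 5, |A + A| = 15, K = 15/5 = 3/1.


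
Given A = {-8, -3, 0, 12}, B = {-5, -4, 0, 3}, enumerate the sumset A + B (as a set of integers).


A + B = {a + b : a ∈ A, b ∈ B}.
Enumerate all |A|·|B| = 4·4 = 16 pairs (a, b) and collect distinct sums.
a = -8: -8+-5=-13, -8+-4=-12, -8+0=-8, -8+3=-5
a = -3: -3+-5=-8, -3+-4=-7, -3+0=-3, -3+3=0
a = 0: 0+-5=-5, 0+-4=-4, 0+0=0, 0+3=3
a = 12: 12+-5=7, 12+-4=8, 12+0=12, 12+3=15
Collecting distinct sums: A + B = {-13, -12, -8, -7, -5, -4, -3, 0, 3, 7, 8, 12, 15}
|A + B| = 13

A + B = {-13, -12, -8, -7, -5, -4, -3, 0, 3, 7, 8, 12, 15}


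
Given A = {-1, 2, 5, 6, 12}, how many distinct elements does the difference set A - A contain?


A - A = {a - a' : a, a' ∈ A}; |A| = 5.
Bounds: 2|A|-1 ≤ |A - A| ≤ |A|² - |A| + 1, i.e. 9 ≤ |A - A| ≤ 21.
Note: 0 ∈ A - A always (from a - a). The set is symmetric: if d ∈ A - A then -d ∈ A - A.
Enumerate nonzero differences d = a - a' with a > a' (then include -d):
Positive differences: {1, 3, 4, 6, 7, 10, 13}
Full difference set: {0} ∪ (positive diffs) ∪ (negative diffs).
|A - A| = 1 + 2·7 = 15 (matches direct enumeration: 15).

|A - A| = 15


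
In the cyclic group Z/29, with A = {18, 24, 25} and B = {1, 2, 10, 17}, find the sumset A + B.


Work in Z/29Z: reduce every sum a + b modulo 29.
Enumerate all 12 pairs:
a = 18: 18+1=19, 18+2=20, 18+10=28, 18+17=6
a = 24: 24+1=25, 24+2=26, 24+10=5, 24+17=12
a = 25: 25+1=26, 25+2=27, 25+10=6, 25+17=13
Distinct residues collected: {5, 6, 12, 13, 19, 20, 25, 26, 27, 28}
|A + B| = 10 (out of 29 total residues).

A + B = {5, 6, 12, 13, 19, 20, 25, 26, 27, 28}


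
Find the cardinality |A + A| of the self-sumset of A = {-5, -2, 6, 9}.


A + A = {a + a' : a, a' ∈ A}; |A| = 4.
General bounds: 2|A| - 1 ≤ |A + A| ≤ |A|(|A|+1)/2, i.e. 7 ≤ |A + A| ≤ 10.
Lower bound 2|A|-1 is attained iff A is an arithmetic progression.
Enumerate sums a + a' for a ≤ a' (symmetric, so this suffices):
a = -5: -5+-5=-10, -5+-2=-7, -5+6=1, -5+9=4
a = -2: -2+-2=-4, -2+6=4, -2+9=7
a = 6: 6+6=12, 6+9=15
a = 9: 9+9=18
Distinct sums: {-10, -7, -4, 1, 4, 7, 12, 15, 18}
|A + A| = 9

|A + A| = 9


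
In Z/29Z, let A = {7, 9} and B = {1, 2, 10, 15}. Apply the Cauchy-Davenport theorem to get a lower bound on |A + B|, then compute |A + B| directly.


Cauchy-Davenport: |A + B| ≥ min(p, |A| + |B| - 1) for A, B nonempty in Z/pZ.
|A| = 2, |B| = 4, p = 29.
CD lower bound = min(29, 2 + 4 - 1) = min(29, 5) = 5.
Compute A + B mod 29 directly:
a = 7: 7+1=8, 7+2=9, 7+10=17, 7+15=22
a = 9: 9+1=10, 9+2=11, 9+10=19, 9+15=24
A + B = {8, 9, 10, 11, 17, 19, 22, 24}, so |A + B| = 8.
Verify: 8 ≥ 5? Yes ✓.

CD lower bound = 5, actual |A + B| = 8.


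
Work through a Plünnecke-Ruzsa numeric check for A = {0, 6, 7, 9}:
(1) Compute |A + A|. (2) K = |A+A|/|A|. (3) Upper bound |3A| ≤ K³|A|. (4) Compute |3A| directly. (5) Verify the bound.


|A| = 4.
Step 1: Compute A + A by enumerating all 16 pairs.
A + A = {0, 6, 7, 9, 12, 13, 14, 15, 16, 18}, so |A + A| = 10.
Step 2: Doubling constant K = |A + A|/|A| = 10/4 = 10/4 ≈ 2.5000.
Step 3: Plünnecke-Ruzsa gives |3A| ≤ K³·|A| = (2.5000)³ · 4 ≈ 62.5000.
Step 4: Compute 3A = A + A + A directly by enumerating all triples (a,b,c) ∈ A³; |3A| = 18.
Step 5: Check 18 ≤ 62.5000? Yes ✓.

K = 10/4, Plünnecke-Ruzsa bound K³|A| ≈ 62.5000, |3A| = 18, inequality holds.


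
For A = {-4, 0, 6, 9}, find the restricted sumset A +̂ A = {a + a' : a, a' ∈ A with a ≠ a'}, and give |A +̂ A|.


Restricted sumset: A +̂ A = {a + a' : a ∈ A, a' ∈ A, a ≠ a'}.
Equivalently, take A + A and drop any sum 2a that is achievable ONLY as a + a for a ∈ A (i.e. sums representable only with equal summands).
Enumerate pairs (a, a') with a < a' (symmetric, so each unordered pair gives one sum; this covers all a ≠ a'):
  -4 + 0 = -4
  -4 + 6 = 2
  -4 + 9 = 5
  0 + 6 = 6
  0 + 9 = 9
  6 + 9 = 15
Collected distinct sums: {-4, 2, 5, 6, 9, 15}
|A +̂ A| = 6
(Reference bound: |A +̂ A| ≥ 2|A| - 3 for |A| ≥ 2, with |A| = 4 giving ≥ 5.)

|A +̂ A| = 6
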